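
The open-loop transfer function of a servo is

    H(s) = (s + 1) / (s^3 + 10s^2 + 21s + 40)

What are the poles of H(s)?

The poles are the roots of the denominator s^3 + 10s^2 + 21s + 40 = 0.
Trying s = -8: the polynomial evaluates to 0, so (s + 8) is a factor.
Dividing out leaves s^2 + 2s + 5 = 0.
The quadratic formula then gives s = -1 ± 2j.

s = -1 ± 2j, -8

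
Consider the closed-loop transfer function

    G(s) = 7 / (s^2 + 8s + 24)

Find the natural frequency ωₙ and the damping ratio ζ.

ωₙ ≈ 4.899 rad/s, ζ ≈ 0.8165

Compare the denominator to the standard form s^2 + 2ζωₙs + ωₙ².
ωₙ² = 24, so ωₙ = √24 ≈ 4.899 rad/s.
2ζωₙ = 8, so ζ = 8/(2·√24) ≈ 0.8165.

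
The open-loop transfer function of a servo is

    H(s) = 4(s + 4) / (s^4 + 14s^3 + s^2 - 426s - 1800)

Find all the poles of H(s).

s = -4 + 3j, -4 - 3j, 6, -12

The poles are the roots of the denominator s^4 + 14s^3 + s^2 - 426s - 1800 = 0.
Trying s = 6: the polynomial evaluates to 0, so (s - 6) is a factor.
Dividing out leaves s^3 + 20s^2 + 121s + 300 = 0.
This factors further as (s^2 + 8s + 25)(s + 12) = 0.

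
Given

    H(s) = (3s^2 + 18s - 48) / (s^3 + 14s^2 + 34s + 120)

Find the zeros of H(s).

s = 2, -8

Set the numerator to zero: 3s^2 + 18s - 48 = 0, i.e. 3·(s^2 + 6s - 16) = 0.
Factoring: (s - 2)(s + 8) = 0.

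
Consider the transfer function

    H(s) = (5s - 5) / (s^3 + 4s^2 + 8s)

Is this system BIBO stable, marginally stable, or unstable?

marginally stable

The denominator s^3 + 4s^2 + 8s factors as s(s^2 + 4s + 8), giving poles at s = 0, -2 ± 2j.
Since the simple pole(s) at s = 0 lie on the jω-axis with none in the right half-plane, the system is marginally stable.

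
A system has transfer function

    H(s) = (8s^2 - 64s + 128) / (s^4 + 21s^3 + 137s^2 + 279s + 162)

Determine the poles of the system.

The poles are the roots of the denominator s^4 + 21s^3 + 137s^2 + 279s + 162 = 0.
Trying s = -9: the polynomial evaluates to 0, so (s + 9) is a factor.
Dividing out leaves s^3 + 12s^2 + 29s + 18 = 0.
This factors further as (s + 9)(s + 1)(s + 2) = 0.

s = -9, -9, -1, -2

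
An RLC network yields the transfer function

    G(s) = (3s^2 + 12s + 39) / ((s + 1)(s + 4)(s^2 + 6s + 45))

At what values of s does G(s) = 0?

Set the numerator to zero: 3s^2 + 12s + 39 = 0, i.e. 3·(s^2 + 4s + 13) = 0.
Factoring: (s^2 + 4s + 13) = 0.

s = -2 ± 3j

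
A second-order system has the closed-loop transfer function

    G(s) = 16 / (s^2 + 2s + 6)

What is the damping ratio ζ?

Compare the denominator to the standard form s^2 + 2ζωₙs + ωₙ².
ωₙ² = 6, so ωₙ = √6 ≈ 2.449 rad/s.
2ζωₙ = 2, so ζ = 2/(2·√6) ≈ 0.4082.

ζ ≈ 0.4082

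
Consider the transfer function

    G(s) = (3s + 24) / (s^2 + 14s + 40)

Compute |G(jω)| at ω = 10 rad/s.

|G(j10)| ≈ 0.2522

Substitute s = j10: numerator = 24 + j30, denominator = -60 + j140.
|G(j10)| = |24 + j30| / |-60 + j140| = 38.419 / 152.32 ≈ 0.2522.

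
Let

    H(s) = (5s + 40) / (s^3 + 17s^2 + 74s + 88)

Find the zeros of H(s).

s = -8

Set the numerator to zero: 5s + 40 = 0, i.e. 5·(s + 8) = 0.
So s = -8.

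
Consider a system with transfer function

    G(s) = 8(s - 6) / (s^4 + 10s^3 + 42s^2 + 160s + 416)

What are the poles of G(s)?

The poles are the roots of the denominator s^4 + 10s^3 + 42s^2 + 160s + 416 = 0.
No real roots exist; factor into two real quadratics: (s^2 + 16)(s^2 + 10s + 26) = 0.
Each quadratic gives a conjugate pair via the quadratic formula.

s = 4j, -4j, -5 + j, -5 - j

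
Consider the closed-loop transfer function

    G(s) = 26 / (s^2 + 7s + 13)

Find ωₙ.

ωₙ ≈ 3.606 rad/s

Compare the denominator to the standard form s^2 + 2ζωₙs + ωₙ².
ωₙ² = 13, so ωₙ = √13 ≈ 3.606 rad/s.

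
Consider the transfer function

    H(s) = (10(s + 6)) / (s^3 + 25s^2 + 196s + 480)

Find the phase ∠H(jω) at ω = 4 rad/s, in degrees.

At s = j4: numerator = 60 + j40, denominator = 80 + j720.
∠H = ∠num − ∠den = 33.690° − (83.660°) = -49.97°.

∠H(j4) ≈ -49.97°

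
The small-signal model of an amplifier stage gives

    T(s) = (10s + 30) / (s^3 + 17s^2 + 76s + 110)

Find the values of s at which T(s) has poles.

The poles are the roots of the denominator s^3 + 17s^2 + 76s + 110 = 0.
Trying s = -11: the polynomial evaluates to 0, so (s + 11) is a factor.
Dividing out leaves s^2 + 6s + 10 = 0.
The quadratic formula then gives s = -3 ± 1j.

s = -3 ± j, -11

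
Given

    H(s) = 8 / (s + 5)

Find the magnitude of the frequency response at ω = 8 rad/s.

|H(j8)| ≈ 0.8480

Substitute s = j8: numerator = 8, denominator = 5 + j8.
|H(j8)| = |8| / |5 + j8| = 8 / 9.4340 ≈ 0.8480.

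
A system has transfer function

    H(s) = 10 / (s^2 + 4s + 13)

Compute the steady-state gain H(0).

H(0) = 10/13 ≈ 0.7692

At s = 0 each factor (s + a) contributes a and each (s^2 + bs + c) contributes c.
H(0) = 10·1 / ((13)) = 10/13 = 10/13.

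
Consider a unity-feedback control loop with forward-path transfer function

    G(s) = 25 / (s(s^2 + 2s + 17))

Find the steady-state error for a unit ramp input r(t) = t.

G(s) has one pole at the origin.
This is a Type 1 system. Kv = lim_{s→0} s·G(s) = 25/17.
e_ss = 1/Kv = 1/(25/17) = 17/25 ≈ 0.6800.

e_ss = 0.6800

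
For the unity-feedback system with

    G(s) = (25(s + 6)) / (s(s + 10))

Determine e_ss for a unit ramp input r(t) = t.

G(s) has one pole at the origin.
This is a Type 1 system. Kv = lim_{s→0} s·G(s) = 150/10 = 15.
e_ss = 1/Kv = 1/(15) = 1/15 ≈ 0.06667.

e_ss = 0.06667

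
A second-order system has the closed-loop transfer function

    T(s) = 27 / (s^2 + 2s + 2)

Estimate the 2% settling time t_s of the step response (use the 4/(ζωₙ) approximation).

Comparing s^2 + 2s + 2 to s^2 + 2ζωₙs + ωₙ²: ωₙ = √2 ≈ 1.414 rad/s and ζ = 2/(2·√2) ≈ 0.7071.
ζωₙ = 2/2 = 1, so t_s ≈ 4/(ζωₙ) = 4/1 = 4 s.

t_s ≈ 4 s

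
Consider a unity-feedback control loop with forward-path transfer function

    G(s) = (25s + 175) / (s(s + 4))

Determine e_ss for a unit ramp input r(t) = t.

G(s) has one pole at the origin.
This is a Type 1 system. Kv = lim_{s→0} s·G(s) = 175/4.
e_ss = 1/Kv = 1/(175/4) = 4/175 ≈ 0.02286.

e_ss = 0.02286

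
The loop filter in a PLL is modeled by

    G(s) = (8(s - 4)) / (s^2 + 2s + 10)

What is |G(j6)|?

Substitute s = j6: numerator = -32 + j48, denominator = -26 + j12.
|G(j6)| = |-32 + j48| / |-26 + j12| = 57.689 / 28.636 ≈ 2.015.

|G(j6)| ≈ 2.015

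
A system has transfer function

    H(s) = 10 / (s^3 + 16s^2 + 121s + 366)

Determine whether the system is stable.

stable

The denominator s^3 + 16s^2 + 121s + 366 factors as (s^2 + 10s + 61)(s + 6), giving poles at s = -5 ± 6j, -6.
Since all poles lie strictly in the left half-plane, the system is stable.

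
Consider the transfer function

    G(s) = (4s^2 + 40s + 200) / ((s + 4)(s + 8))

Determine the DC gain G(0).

G(0) = 25/4 ≈ 6.250

Set s = 0: G(0) = (200) / (32) = 25/4.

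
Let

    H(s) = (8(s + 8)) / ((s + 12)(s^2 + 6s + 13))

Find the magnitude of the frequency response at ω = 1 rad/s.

|H(j1)| ≈ 0.3992

Substitute s = j1: numerator = 64 + j8, denominator = 138 + j84.
|H(j1)| = |64 + j8| / |138 + j84| = 64.498 / 161.55 ≈ 0.3992.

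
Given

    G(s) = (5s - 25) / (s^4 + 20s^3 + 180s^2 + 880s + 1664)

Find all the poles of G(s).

s = -4 ± 6j, -4, -8

The poles are the roots of the denominator s^4 + 20s^3 + 180s^2 + 880s + 1664 = 0.
Trying s = -4: the polynomial evaluates to 0, so (s + 4) is a factor.
Dividing out leaves s^3 + 16s^2 + 116s + 416 = 0.
This factors further as (s^2 + 8s + 52)(s + 8) = 0.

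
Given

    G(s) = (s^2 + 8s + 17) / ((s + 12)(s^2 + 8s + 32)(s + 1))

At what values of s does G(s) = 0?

Set the numerator to zero: s^2 + 8s + 17 = 0.
Factoring: (s^2 + 8s + 17) = 0.

s = -4 ± j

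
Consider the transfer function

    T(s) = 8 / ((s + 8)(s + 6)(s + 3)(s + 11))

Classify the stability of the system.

The poles can be read from the denominator factors: s = -8, -6, -3, -11.
Since all poles lie strictly in the left half-plane, the system is stable.

stable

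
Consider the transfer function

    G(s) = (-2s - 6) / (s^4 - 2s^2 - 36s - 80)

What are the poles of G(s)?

s = -1 ± 3j, -2, 4

The poles are the roots of the denominator s^4 - 2s^2 - 36s - 80 = 0.
Trying s = -2: the polynomial evaluates to 0, so (s + 2) is a factor.
Dividing out leaves s^3 - 2s^2 + 2s - 40 = 0.
This factors further as (s^2 + 2s + 10)(s - 4) = 0.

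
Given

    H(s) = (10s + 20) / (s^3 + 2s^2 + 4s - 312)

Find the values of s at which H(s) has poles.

The poles are the roots of the denominator s^3 + 2s^2 + 4s - 312 = 0.
Trying s = 6: the polynomial evaluates to 0, so (s - 6) is a factor.
Dividing out leaves s^2 + 8s + 52 = 0.
The quadratic formula then gives s = -4 ± 6j.

s = -4 + 6j, -4 - 6j, 6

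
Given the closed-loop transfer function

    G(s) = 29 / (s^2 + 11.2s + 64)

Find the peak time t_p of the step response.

t_p ≈ 0.5499 s

Comparing s^2 + 11.2s + 64 to s^2 + 2ζωₙs + ωₙ²: ωₙ = 8 rad/s and ζ = 11.2/(2·8) = 0.7.
ζωₙ = 11.2/2 = 5.6, so ω_d = ωₙ√(1−ζ²) = √(ωₙ² − (ζωₙ)²) = √(64 − 5.6²) = √32.64 ≈ 5.713 rad/s.
t_p = π/ω_d = π/5.713 ≈ 0.5499 s.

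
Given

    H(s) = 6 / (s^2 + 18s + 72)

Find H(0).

Set s = 0: H(0) = (6) / (72) = 1/12.

H(0) = 1/12 ≈ 0.08333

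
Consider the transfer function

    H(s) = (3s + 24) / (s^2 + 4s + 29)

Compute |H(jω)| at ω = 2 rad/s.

|H(j2)| ≈ 0.9425

Substitute s = j2: numerator = 24 + j6, denominator = 25 + j8.
|H(j2)| = |24 + j6| / |25 + j8| = 24.739 / 26.249 ≈ 0.9425.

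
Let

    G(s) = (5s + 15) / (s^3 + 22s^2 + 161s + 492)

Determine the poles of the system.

s = -5 ± 4j, -12

The poles are the roots of the denominator s^3 + 22s^2 + 161s + 492 = 0.
Trying s = -12: the polynomial evaluates to 0, so (s + 12) is a factor.
Dividing out leaves s^2 + 10s + 41 = 0.
The quadratic formula then gives s = -5 ± 4j.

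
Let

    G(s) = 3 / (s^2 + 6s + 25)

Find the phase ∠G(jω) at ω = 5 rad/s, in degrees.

∠G(j5) ≈ -90°

At s = j5: numerator = 3, denominator = j30.
∠G = ∠num − ∠den = 0° − (90°) = -90°.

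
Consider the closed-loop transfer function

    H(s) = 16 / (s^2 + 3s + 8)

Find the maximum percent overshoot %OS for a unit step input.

%OS ≈ 14.0%

Comparing s^2 + 3s + 8 to s^2 + 2ζωₙs + ωₙ²: ωₙ = √8 ≈ 2.828 rad/s and ζ = 3/(2·√8) ≈ 0.5303.
%OS = 100·exp(−πζ/√(1−ζ²)) = 100·exp(−π·0.5303/√(1−0.5303²)) ≈ 14.0%.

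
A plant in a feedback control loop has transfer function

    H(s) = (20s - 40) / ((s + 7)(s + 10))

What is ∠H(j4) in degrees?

At s = j4: numerator = -40 + j80, denominator = 54 + j68.
∠H = ∠num − ∠den = 116.57° − (51.546°) = 65.02°.

∠H(j4) ≈ 65.02°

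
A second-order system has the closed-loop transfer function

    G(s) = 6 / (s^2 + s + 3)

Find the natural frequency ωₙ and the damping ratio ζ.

Compare the denominator to the standard form s^2 + 2ζωₙs + ωₙ².
ωₙ² = 3, so ωₙ = √3 ≈ 1.732 rad/s.
2ζωₙ = 1, so ζ = 1/(2·√3) ≈ 0.2887.
With ζ = 0.2887 the response is underdamped.

ωₙ ≈ 1.732 rad/s, ζ ≈ 0.2887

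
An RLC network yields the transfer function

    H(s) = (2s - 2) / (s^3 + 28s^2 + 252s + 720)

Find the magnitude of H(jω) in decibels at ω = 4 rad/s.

Substitute s = j4: numerator = -2 + j8, denominator = 272 + j944.
|H(j4)| = |-2 + j8| / |272 + j944| = 8.2462 / 982.41 ≈ 0.008394.
In decibels: 20·log₁₀(0.008394) ≈ -41.5 dB.

|H(j4)|_dB ≈ -41.5 dB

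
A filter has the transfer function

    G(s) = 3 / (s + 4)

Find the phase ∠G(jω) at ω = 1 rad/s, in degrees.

At s = j1: numerator = 3, denominator = 4 + j1.
∠G = ∠num − ∠den = 0° − (14.036°) = -14.04°.

∠G(j1) ≈ -14.04°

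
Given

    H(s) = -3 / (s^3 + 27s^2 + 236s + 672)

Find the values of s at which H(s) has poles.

s = -12, -7, -8

The poles are the roots of the denominator s^3 + 27s^2 + 236s + 672 = 0.
Trying s = -12: the polynomial evaluates to 0, so (s + 12) is a factor.
Dividing out leaves s^2 + 15s + 56 = 0.
Factoring the quadratic: (s + 7)(s + 8) = 0.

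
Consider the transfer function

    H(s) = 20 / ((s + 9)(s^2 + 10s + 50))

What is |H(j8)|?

|H(j8)| ≈ 0.02045

Substitute s = j8: numerator = 20, denominator = -766 + j608.
|H(j8)| = |20| / |-766 + j608| = 20 / 977.97 ≈ 0.02045.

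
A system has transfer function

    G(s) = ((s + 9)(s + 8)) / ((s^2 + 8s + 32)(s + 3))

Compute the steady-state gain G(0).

G(0) = 3/4 ≈ 0.7500

At s = 0 each factor (s + a) contributes a and each (s^2 + bs + c) contributes c.
G(0) = 1·(9) · (8) / ((32) · (3)) = 72/96 = 3/4.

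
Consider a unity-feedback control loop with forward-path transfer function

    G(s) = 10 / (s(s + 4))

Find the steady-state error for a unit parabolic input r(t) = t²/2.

e_ss = ∞

G(s) has one pole at the origin.
This is a Type 1 system; Ka = lim_{s→0} s^2·G(s) = 0, so the steady-state error for a parabola input is infinite.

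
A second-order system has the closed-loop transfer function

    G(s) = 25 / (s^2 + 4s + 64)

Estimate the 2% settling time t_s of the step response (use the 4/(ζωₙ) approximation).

t_s ≈ 2 s

Comparing s^2 + 4s + 64 to s^2 + 2ζωₙs + ωₙ²: ωₙ = 8 rad/s and ζ = 4/(2·8) = 0.25.
ζωₙ = 4/2 = 2, so t_s ≈ 4/(ζωₙ) = 4/2 = 2 s.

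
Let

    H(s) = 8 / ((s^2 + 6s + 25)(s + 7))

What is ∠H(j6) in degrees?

∠H(j6) ≈ -147.6°

At s = j6: numerator = 8, denominator = -293 + j186.
∠H = ∠num − ∠den = 0° − (147.59°) = -147.6°.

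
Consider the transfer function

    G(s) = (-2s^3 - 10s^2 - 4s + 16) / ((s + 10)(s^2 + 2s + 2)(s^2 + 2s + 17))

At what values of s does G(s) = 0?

Set the numerator to zero: -2s^3 - 10s^2 - 4s + 16 = 0, i.e. -2·(s^3 + 5s^2 + 2s - 8) = 0.
Factoring: (s + 2)(s - 1)(s + 4) = 0.

s = -2, 1, -4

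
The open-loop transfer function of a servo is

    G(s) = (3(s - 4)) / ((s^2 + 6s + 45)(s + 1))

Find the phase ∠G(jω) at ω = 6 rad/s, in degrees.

∠G(j6) ≈ -32.81°

At s = j6: numerator = -12 + j18, denominator = -207 + j90.
∠G = ∠num − ∠den = 123.69° − (156.50°) = -32.81°.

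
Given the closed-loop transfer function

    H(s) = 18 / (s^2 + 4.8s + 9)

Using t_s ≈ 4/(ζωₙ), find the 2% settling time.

Comparing s^2 + 4.8s + 9 to s^2 + 2ζωₙs + ωₙ²: ωₙ = 3 rad/s and ζ = 4.8/(2·3) = 0.8.
ζωₙ = 4.8/2 = 2.4, so t_s ≈ 4/(ζωₙ) = 4/2.4 ≈ 1.667 s.

t_s ≈ 1.667 s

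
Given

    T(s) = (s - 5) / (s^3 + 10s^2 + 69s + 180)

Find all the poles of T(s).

The poles are the roots of the denominator s^3 + 10s^2 + 69s + 180 = 0.
Trying s = -4: the polynomial evaluates to 0, so (s + 4) is a factor.
Dividing out leaves s^2 + 6s + 45 = 0.
The quadratic formula then gives s = -3 ± 6j.

s = -4, -3 + 6j, -3 - 6j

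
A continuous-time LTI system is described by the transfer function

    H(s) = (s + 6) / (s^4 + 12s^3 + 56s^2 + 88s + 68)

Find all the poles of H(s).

The poles are the roots of the denominator s^4 + 12s^3 + 56s^2 + 88s + 68 = 0.
No real roots exist; factor into two real quadratics: (s^2 + 2s + 2)(s^2 + 10s + 34) = 0.
Each quadratic gives a conjugate pair via the quadratic formula.

s = -1 + j, -1 - j, -5 + 3j, -5 - 3j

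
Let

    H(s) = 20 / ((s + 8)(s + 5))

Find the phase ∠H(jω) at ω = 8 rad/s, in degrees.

∠H(j8) ≈ -103.0°

At s = j8: numerator = 20, denominator = -24 + j104.
∠H = ∠num − ∠den = 0° − (102.99°) = -103.0°.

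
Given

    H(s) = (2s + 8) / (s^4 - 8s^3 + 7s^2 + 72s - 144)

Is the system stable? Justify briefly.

unstable

The denominator s^4 - 8s^3 + 7s^2 + 72s - 144 factors as (s - 4)^2(s - 3)(s + 3), giving poles at s = 4, 4, 3, -3.
Since the pole(s) at s = 4, 4, 3 lie in the right half-plane, the system is unstable.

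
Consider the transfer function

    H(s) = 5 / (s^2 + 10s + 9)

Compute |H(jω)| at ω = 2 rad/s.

Substitute s = j2: numerator = 5, denominator = 5 + j20.
|H(j2)| = |5| / |5 + j20| = 5 / 20.616 ≈ 0.2425.

|H(j2)| ≈ 0.2425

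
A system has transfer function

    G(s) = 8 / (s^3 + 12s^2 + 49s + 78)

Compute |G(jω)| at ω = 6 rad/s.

|G(j6)| ≈ 0.02207

Substitute s = j6: numerator = 8, denominator = -354 + j78.
|G(j6)| = |8| / |-354 + j78| = 8 / 362.49 ≈ 0.02207.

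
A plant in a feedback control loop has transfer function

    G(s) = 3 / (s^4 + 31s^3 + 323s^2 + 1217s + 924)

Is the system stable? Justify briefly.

stable

The denominator s^4 + 31s^3 + 323s^2 + 1217s + 924 factors as (s + 7)(s + 11)(s + 12)(s + 1), giving poles at s = -7, -11, -12, -1.
Since all poles lie strictly in the left half-plane, the system is stable.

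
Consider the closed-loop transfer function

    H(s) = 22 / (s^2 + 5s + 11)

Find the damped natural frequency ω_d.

ω_d ≈ 2.179 rad/s

Comparing s^2 + 5s + 11 to s^2 + 2ζωₙs + ωₙ²: ωₙ = √11 ≈ 3.317 rad/s and ζ = 5/(2·√11) ≈ 0.7538.
ζωₙ = 5/2 = 2.5, so ω_d = ωₙ√(1−ζ²) = √(ωₙ² − (ζωₙ)²) = √(11 − 2.5²) = √4.75 ≈ 2.179 rad/s.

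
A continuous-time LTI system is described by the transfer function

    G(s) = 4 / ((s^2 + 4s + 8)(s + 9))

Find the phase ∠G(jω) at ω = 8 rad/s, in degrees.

∠G(j8) ≈ 168.1°

At s = j8: numerator = 4, denominator = -760 - j160.
∠G = ∠num − ∠den = 0° − (-168.11°) = 168.1°.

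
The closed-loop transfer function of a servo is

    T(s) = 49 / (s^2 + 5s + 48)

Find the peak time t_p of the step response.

Comparing s^2 + 5s + 48 to s^2 + 2ζωₙs + ωₙ²: ωₙ = √48 ≈ 6.928 rad/s and ζ = 5/(2·√48) ≈ 0.3608.
ζωₙ = 5/2 = 2.5, so ω_d = ωₙ√(1−ζ²) = √(ωₙ² − (ζωₙ)²) = √(48 − 2.5²) = √41.75 ≈ 6.461 rad/s.
t_p = π/ω_d = π/6.461 ≈ 0.4862 s.

t_p ≈ 0.4862 s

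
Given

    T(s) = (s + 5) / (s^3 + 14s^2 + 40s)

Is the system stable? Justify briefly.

marginally stable

The denominator s^3 + 14s^2 + 40s factors as s(s + 4)(s + 10), giving poles at s = 0, -4, -10.
Since the simple pole(s) at s = 0 lie on the jω-axis with none in the right half-plane, the system is marginally stable.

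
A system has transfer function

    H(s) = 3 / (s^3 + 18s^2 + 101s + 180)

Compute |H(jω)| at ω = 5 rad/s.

|H(j5)| ≈ 0.006436

Substitute s = j5: numerator = 3, denominator = -270 + j380.
|H(j5)| = |3| / |-270 + j380| = 3 / 466.15 ≈ 0.006436.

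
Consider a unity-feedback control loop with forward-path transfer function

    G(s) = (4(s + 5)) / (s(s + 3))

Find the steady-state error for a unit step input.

e_ss = 0

G(s) has one pole at the origin.
This is a Type 1 system; for a step input the steady-state error is zero.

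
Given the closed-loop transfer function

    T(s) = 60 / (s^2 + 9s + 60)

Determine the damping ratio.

ζ ≈ 0.5809

Compare the denominator to the standard form s^2 + 2ζωₙs + ωₙ².
ωₙ² = 60, so ωₙ = √60 ≈ 7.746 rad/s.
2ζωₙ = 9, so ζ = 9/(2·√60) ≈ 0.5809.
With ζ = 0.5809 the response is underdamped.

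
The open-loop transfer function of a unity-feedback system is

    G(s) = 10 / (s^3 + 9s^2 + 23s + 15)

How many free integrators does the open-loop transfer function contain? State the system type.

The denominator has no factor of s at the origin — no free integrator — so this is a Type 0 system.

Type 0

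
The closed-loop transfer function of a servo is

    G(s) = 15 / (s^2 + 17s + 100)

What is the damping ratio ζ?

ζ = 0.85

Compare the denominator to the standard form s^2 + 2ζωₙs + ωₙ².
ωₙ² = 100, so ωₙ = 10 rad/s.
2ζωₙ = 17, so ζ = 17/(2·10) = 0.85.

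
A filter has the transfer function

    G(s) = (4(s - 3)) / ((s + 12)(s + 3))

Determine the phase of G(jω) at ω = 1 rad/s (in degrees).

At s = j1: numerator = -12 + j4, denominator = 35 + j15.
∠G = ∠num − ∠den = 161.57° − (23.199°) = 138.4°.

∠G(j1) ≈ 138.4°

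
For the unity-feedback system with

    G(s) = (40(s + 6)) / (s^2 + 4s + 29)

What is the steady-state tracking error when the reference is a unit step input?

G(s) has no poles at the origin.
This is a Type 0 system. Kp = lim_{s→0} G(s) = 240/29.
e_ss = 1/(1 + Kp) = 1/(1 + 240/29) = 29/269 ≈ 0.1078.

e_ss = 0.1078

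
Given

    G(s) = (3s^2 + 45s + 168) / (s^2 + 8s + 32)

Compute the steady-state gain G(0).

G(0) = 21/4 ≈ 5.250

Set s = 0: G(0) = (168) / (32) = 21/4.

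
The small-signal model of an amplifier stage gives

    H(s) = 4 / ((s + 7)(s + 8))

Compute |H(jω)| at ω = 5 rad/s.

Substitute s = j5: numerator = 4, denominator = 31 + j75.
|H(j5)| = |4| / |31 + j75| = 4 / 81.154 ≈ 0.04929.

|H(j5)| ≈ 0.04929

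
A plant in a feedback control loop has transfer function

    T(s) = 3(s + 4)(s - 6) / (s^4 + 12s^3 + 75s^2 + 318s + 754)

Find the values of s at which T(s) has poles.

The poles are the roots of the denominator s^4 + 12s^3 + 75s^2 + 318s + 754 = 0.
No real roots exist; factor into two real quadratics: (s^2 + 2s + 26)(s^2 + 10s + 29) = 0.
Each quadratic gives a conjugate pair via the quadratic formula.

s = -1 ± 5j, -5 ± 2j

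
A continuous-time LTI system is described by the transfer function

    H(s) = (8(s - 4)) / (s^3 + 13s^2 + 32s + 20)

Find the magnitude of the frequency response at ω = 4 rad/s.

|H(j4)| ≈ 0.2279

Substitute s = j4: numerator = -32 + j32, denominator = -188 + j64.
|H(j4)| = |-32 + j32| / |-188 + j64| = 45.255 / 198.60 ≈ 0.2279.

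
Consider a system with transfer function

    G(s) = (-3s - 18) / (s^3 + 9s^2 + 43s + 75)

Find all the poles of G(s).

The poles are the roots of the denominator s^3 + 9s^2 + 43s + 75 = 0.
Trying s = -3: the polynomial evaluates to 0, so (s + 3) is a factor.
Dividing out leaves s^2 + 6s + 25 = 0.
The quadratic formula then gives s = -3 ± 4j.

s = -3 + 4j, -3 - 4j, -3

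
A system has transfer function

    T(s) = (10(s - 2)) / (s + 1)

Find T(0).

T(0) = -20

At s = 0 each factor (s + a) contributes a and each (s^2 + bs + c) contributes c.
T(0) = 10·(-2) / ((1)) = -20/1 = -20.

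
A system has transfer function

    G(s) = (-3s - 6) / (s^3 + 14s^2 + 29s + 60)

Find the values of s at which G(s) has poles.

s = -1 ± 2j, -12

The poles are the roots of the denominator s^3 + 14s^2 + 29s + 60 = 0.
Trying s = -12: the polynomial evaluates to 0, so (s + 12) is a factor.
Dividing out leaves s^2 + 2s + 5 = 0.
The quadratic formula then gives s = -1 ± 2j.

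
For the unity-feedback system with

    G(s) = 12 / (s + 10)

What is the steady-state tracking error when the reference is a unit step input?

e_ss = 0.4545

G(s) has no poles at the origin.
This is a Type 0 system. Kp = lim_{s→0} G(s) = 12/10 = 6/5.
e_ss = 1/(1 + Kp) = 1/(1 + 6/5) = 5/11 ≈ 0.4545.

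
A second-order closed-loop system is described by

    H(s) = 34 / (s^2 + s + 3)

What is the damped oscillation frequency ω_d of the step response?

Comparing s^2 + s + 3 to s^2 + 2ζωₙs + ωₙ²: ωₙ = √3 ≈ 1.732 rad/s and ζ = 1/(2·√3) ≈ 0.2887.
ζωₙ = 1/2 = 0.5, so ω_d = ωₙ√(1−ζ²) = √(ωₙ² − (ζωₙ)²) = √(3 − 0.5²) = √2.75 ≈ 1.658 rad/s.

ω_d ≈ 1.658 rad/s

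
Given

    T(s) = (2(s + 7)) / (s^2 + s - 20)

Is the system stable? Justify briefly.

The denominator s^2 + s - 20 factors as (s - 4)(s + 5), giving poles at s = 4, -5.
Since the pole(s) at s = 4 lie in the right half-plane, the system is unstable.

unstable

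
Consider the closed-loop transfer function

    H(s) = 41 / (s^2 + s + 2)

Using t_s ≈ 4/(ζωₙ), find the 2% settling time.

t_s ≈ 8 s

Comparing s^2 + s + 2 to s^2 + 2ζωₙs + ωₙ²: ωₙ = √2 ≈ 1.414 rad/s and ζ = 1/(2·√2) ≈ 0.3536.
ζωₙ = 1/2 = 0.5, so t_s ≈ 4/(ζωₙ) = 4/0.5 = 8 s.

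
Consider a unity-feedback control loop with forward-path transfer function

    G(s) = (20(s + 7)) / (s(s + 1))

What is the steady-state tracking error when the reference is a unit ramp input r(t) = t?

G(s) has one pole at the origin.
This is a Type 1 system. Kv = lim_{s→0} s·G(s) = 140/1.
e_ss = 1/Kv = 1/(140) = 1/140 ≈ 0.007143.

e_ss = 0.007143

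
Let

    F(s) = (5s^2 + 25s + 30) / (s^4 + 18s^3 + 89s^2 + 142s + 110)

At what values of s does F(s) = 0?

s = -3, -2

Set the numerator to zero: 5s^2 + 25s + 30 = 0, i.e. 5·(s^2 + 5s + 6) = 0.
Factoring: (s + 3)(s + 2) = 0.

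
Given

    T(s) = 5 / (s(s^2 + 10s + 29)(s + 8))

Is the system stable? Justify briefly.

marginally stable

The poles can be read from the denominator factors: s = 0, -5 ± 2j, -8.
Since the simple pole(s) at s = 0 lie on the jω-axis with none in the right half-plane, the system is marginally stable.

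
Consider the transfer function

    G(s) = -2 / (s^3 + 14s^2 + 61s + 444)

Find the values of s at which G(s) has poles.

s = -1 + 6j, -1 - 6j, -12

The poles are the roots of the denominator s^3 + 14s^2 + 61s + 444 = 0.
Trying s = -12: the polynomial evaluates to 0, so (s + 12) is a factor.
Dividing out leaves s^2 + 2s + 37 = 0.
The quadratic formula then gives s = -1 ± 6j.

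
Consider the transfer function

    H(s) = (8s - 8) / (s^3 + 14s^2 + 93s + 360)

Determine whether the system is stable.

stable

The denominator s^3 + 14s^2 + 93s + 360 factors as (s^2 + 6s + 45)(s + 8), giving poles at s = -3 + 6j, -3 - 6j, -8.
Since all poles lie strictly in the left half-plane, the system is stable.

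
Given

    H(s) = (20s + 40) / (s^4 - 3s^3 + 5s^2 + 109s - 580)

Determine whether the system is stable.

The denominator s^4 - 3s^3 + 5s^2 + 109s - 580 factors as (s^2 - 4s + 29)(s + 5)(s - 4), giving poles at s = 2 + 5j, 2 - 5j, -5, 4.
Since the pole(s) at s = 2 ± 5j, 4 lie in the right half-plane, the system is unstable.

unstable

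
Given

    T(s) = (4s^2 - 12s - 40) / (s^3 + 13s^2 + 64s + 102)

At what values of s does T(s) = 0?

s = 5, -2

Set the numerator to zero: 4s^2 - 12s - 40 = 0, i.e. 4·(s^2 - 3s - 10) = 0.
Factoring: (s - 5)(s + 2) = 0.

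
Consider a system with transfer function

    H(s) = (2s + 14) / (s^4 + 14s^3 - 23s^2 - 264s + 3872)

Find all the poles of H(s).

The poles are the roots of the denominator s^4 + 14s^3 - 23s^2 - 264s + 3872 = 0.
Trying s = -11: the polynomial evaluates to 0, so (s + 11) is a factor.
Dividing out leaves s^3 + 3s^2 - 56s + 352 = 0.
This factors further as (s^2 - 8s + 32)(s + 11) = 0.

s = 4 + 4j, 4 - 4j, -11, -11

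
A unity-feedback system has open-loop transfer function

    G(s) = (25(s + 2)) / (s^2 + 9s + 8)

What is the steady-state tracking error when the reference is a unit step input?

e_ss = 0.1379

G(s) has no poles at the origin.
This is a Type 0 system. Kp = lim_{s→0} G(s) = 50/8 = 25/4.
e_ss = 1/(1 + Kp) = 1/(1 + 25/4) = 4/29 ≈ 0.1379.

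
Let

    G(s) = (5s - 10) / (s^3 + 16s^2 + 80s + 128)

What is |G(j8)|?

|G(j8)| ≈ 0.04555

Substitute s = j8: numerator = -10 + j40, denominator = -896 + j128.
|G(j8)| = |-10 + j40| / |-896 + j128| = 41.231 / 905.10 ≈ 0.04555.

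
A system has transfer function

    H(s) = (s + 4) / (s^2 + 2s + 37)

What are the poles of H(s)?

The poles are the roots of the denominator s^2 + 2s + 37 = 0.
Using the quadratic formula: s = (-2 ± √(-144))/2 = -1 ± 6j.

s = -1 + 6j, -1 - 6j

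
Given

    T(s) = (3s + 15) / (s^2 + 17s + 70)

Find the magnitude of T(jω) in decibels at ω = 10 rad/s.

Substitute s = j10: numerator = 15 + j30, denominator = -30 + j170.
|T(j10)| = |15 + j30| / |-30 + j170| = 33.541 / 172.63 ≈ 0.1943.
In decibels: 20·log₁₀(0.1943) ≈ -14.2 dB.

|T(j10)|_dB ≈ -14.2 dB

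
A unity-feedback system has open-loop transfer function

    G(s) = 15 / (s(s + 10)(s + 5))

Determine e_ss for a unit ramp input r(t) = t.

G(s) has one pole at the origin.
This is a Type 1 system. Kv = lim_{s→0} s·G(s) = 15/50 = 3/10.
e_ss = 1/Kv = 1/(3/10) = 10/3 ≈ 3.333.

e_ss = 3.333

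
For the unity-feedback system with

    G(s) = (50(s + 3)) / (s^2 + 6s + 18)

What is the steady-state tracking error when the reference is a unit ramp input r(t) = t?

e_ss = ∞

G(s) has no poles at the origin.
This is a Type 0 system; Kv = lim_{s→0} s·G(s) = 0, so the steady-state error for a ramp input is infinite.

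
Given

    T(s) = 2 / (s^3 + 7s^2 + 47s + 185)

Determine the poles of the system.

The poles are the roots of the denominator s^3 + 7s^2 + 47s + 185 = 0.
Trying s = -5: the polynomial evaluates to 0, so (s + 5) is a factor.
Dividing out leaves s^2 + 2s + 37 = 0.
The quadratic formula then gives s = -1 ± 6j.

s = -1 ± 6j, -5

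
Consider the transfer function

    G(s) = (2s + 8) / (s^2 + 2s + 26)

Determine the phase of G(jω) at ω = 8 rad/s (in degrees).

∠G(j8) ≈ -93.73°

At s = j8: numerator = 8 + j16, denominator = -38 + j16.
∠G = ∠num − ∠den = 63.435° − (157.17°) = -93.73°.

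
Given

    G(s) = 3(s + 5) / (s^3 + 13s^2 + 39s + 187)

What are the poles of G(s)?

The poles are the roots of the denominator s^3 + 13s^2 + 39s + 187 = 0.
Trying s = -11: the polynomial evaluates to 0, so (s + 11) is a factor.
Dividing out leaves s^2 + 2s + 17 = 0.
The quadratic formula then gives s = -1 ± 4j.

s = -1 ± 4j, -11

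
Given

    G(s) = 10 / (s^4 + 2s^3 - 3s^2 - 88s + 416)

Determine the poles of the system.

The poles are the roots of the denominator s^4 + 2s^3 - 3s^2 - 88s + 416 = 0.
No real roots exist; factor into two real quadratics: (s^2 - 6s + 13)(s^2 + 8s + 32) = 0.
Each quadratic gives a conjugate pair via the quadratic formula.

s = 3 + 2j, 3 - 2j, -4 + 4j, -4 - 4j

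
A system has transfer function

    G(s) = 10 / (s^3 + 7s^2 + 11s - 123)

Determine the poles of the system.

s = -5 + 4j, -5 - 4j, 3

The poles are the roots of the denominator s^3 + 7s^2 + 11s - 123 = 0.
Trying s = 3: the polynomial evaluates to 0, so (s - 3) is a factor.
Dividing out leaves s^2 + 10s + 41 = 0.
The quadratic formula then gives s = -5 ± 4j.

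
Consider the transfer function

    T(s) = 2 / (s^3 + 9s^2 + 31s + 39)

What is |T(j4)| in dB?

Substitute s = j4: numerator = 2, denominator = -105 + j60.
|T(j4)| = |2| / |-105 + j60| = 2 / 120.93 ≈ 0.01654.
In decibels: 20·log₁₀(0.01654) ≈ -35.6 dB.

|T(j4)|_dB ≈ -35.6 dB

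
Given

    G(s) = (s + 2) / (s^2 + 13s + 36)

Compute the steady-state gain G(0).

G(0) = 1/18 ≈ 0.05556

Set s = 0: G(0) = (2) / (36) = 1/18.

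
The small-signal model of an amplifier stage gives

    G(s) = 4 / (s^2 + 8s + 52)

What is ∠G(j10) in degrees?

∠G(j10) ≈ -121.0°

At s = j10: numerator = 4, denominator = -48 + j80.
∠G = ∠num − ∠den = 0° − (120.96°) = -121.0°.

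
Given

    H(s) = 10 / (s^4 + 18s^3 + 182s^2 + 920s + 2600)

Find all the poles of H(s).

s = -4 ± 6j, -5 ± 5j

The poles are the roots of the denominator s^4 + 18s^3 + 182s^2 + 920s + 2600 = 0.
No real roots exist; factor into two real quadratics: (s^2 + 8s + 52)(s^2 + 10s + 50) = 0.
Each quadratic gives a conjugate pair via the quadratic formula.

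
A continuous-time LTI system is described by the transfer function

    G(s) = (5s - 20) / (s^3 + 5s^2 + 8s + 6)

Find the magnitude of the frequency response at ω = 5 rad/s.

|G(j5)| ≈ 0.2189

Substitute s = j5: numerator = -20 + j25, denominator = -119 - j85.
|G(j5)| = |-20 + j25| / |-119 - j85| = 32.016 / 146.24 ≈ 0.2189.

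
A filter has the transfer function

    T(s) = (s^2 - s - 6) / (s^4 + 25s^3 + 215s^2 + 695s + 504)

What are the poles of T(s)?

The poles are the roots of the denominator s^4 + 25s^3 + 215s^2 + 695s + 504 = 0.
Trying s = -7: the polynomial evaluates to 0, so (s + 7) is a factor.
Dividing out leaves s^3 + 18s^2 + 89s + 72 = 0.
This factors further as (s + 9)(s + 8)(s + 1) = 0.

s = -7, -9, -8, -1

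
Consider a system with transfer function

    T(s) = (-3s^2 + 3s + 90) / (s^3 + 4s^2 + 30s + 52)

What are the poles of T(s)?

s = -1 + 5j, -1 - 5j, -2

The poles are the roots of the denominator s^3 + 4s^2 + 30s + 52 = 0.
Trying s = -2: the polynomial evaluates to 0, so (s + 2) is a factor.
Dividing out leaves s^2 + 2s + 26 = 0.
The quadratic formula then gives s = -1 ± 5j.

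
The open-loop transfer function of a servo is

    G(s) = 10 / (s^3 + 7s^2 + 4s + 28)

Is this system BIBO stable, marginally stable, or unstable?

marginally stable

The denominator s^3 + 7s^2 + 4s + 28 factors as (s^2 + 4)(s + 7), giving poles at s = 2j, -2j, -7.
Since the simple pole(s) at s = 2j, -2j lie on the jω-axis with none in the right half-plane, the system is marginally stable.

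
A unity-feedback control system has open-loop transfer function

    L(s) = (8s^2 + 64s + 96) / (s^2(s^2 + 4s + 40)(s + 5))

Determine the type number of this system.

The denominator has 2 factors of s at the origin (free integrators), so this is a Type 2 system.

Type 2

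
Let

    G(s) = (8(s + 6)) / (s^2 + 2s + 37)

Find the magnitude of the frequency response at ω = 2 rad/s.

Substitute s = j2: numerator = 48 + j16, denominator = 33 + j4.
|G(j2)| = |48 + j16| / |33 + j4| = 50.596 / 33.242 ≈ 1.522.

|G(j2)| ≈ 1.522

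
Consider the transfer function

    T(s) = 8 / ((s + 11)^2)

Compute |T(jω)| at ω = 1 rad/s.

|T(j1)| ≈ 0.06557

Substitute s = j1: numerator = 8, denominator = 120 + j22.
|T(j1)| = |8| / |120 + j22| = 8 / 122 ≈ 0.06557.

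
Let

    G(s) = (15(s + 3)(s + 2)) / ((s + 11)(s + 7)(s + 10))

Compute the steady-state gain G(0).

G(0) = 9/77 ≈ 0.1169

At s = 0 each factor (s + a) contributes a and each (s^2 + bs + c) contributes c.
G(0) = 15·(3) · (2) / ((11) · (7) · (10)) = 90/770 = 9/77.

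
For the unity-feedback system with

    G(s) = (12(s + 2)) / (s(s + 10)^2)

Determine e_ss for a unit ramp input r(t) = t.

e_ss = 4.167

G(s) has one pole at the origin.
This is a Type 1 system. Kv = lim_{s→0} s·G(s) = 24/100 = 6/25.
e_ss = 1/Kv = 1/(6/25) = 25/6 ≈ 4.167.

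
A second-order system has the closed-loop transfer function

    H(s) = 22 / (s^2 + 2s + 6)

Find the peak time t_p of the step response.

Comparing s^2 + 2s + 6 to s^2 + 2ζωₙs + ωₙ²: ωₙ = √6 ≈ 2.449 rad/s and ζ = 2/(2·√6) ≈ 0.4082.
ζωₙ = 2/2 = 1, so ω_d = ωₙ√(1−ζ²) = √(ωₙ² − (ζωₙ)²) = √(6 − 1²) = √5 ≈ 2.236 rad/s.
t_p = π/ω_d = π/2.236 ≈ 1.405 s.

t_p ≈ 1.405 s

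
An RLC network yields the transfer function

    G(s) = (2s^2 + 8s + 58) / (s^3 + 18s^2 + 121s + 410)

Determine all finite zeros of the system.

Set the numerator to zero: 2s^2 + 8s + 58 = 0, i.e. 2·(s^2 + 4s + 29) = 0.
Factoring: (s^2 + 4s + 29) = 0.

s = -2 + 5j, -2 - 5j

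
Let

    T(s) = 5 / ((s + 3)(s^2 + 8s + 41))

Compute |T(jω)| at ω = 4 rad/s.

|T(j4)| ≈ 0.02463

Substitute s = j4: numerator = 5, denominator = -53 + j196.
|T(j4)| = |5| / |-53 + j196| = 5 / 203.04 ≈ 0.02463.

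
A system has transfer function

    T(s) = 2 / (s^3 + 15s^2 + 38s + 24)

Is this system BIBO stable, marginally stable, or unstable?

stable

The denominator s^3 + 15s^2 + 38s + 24 factors as (s + 1)(s + 2)(s + 12), giving poles at s = -1, -2, -12.
Since all poles lie strictly in the left half-plane, the system is stable.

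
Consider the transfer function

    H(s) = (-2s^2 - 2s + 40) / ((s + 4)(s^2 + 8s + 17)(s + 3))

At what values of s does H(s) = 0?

s = -5, 4

Set the numerator to zero: -2s^2 - 2s + 40 = 0, i.e. -2·(s^2 + s - 20) = 0.
Factoring: (s + 5)(s - 4) = 0.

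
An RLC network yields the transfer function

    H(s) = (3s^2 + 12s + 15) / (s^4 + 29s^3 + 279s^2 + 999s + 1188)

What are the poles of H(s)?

s = -12, -3, -3, -11

The poles are the roots of the denominator s^4 + 29s^3 + 279s^2 + 999s + 1188 = 0.
Trying s = -12: the polynomial evaluates to 0, so (s + 12) is a factor.
Dividing out leaves s^3 + 17s^2 + 75s + 99 = 0.
This factors further as (s + 3)^2(s + 11) = 0.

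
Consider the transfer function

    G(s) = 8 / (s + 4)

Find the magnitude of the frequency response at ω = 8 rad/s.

Substitute s = j8: numerator = 8, denominator = 4 + j8.
|G(j8)| = |8| / |4 + j8| = 8 / 8.9443 ≈ 0.8944.

|G(j8)| ≈ 0.8944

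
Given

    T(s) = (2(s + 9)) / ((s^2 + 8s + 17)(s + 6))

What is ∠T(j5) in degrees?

∠T(j5) ≈ -112.1°

At s = j5: numerator = 18 + j10, denominator = -248 + j200.
∠T = ∠num − ∠den = 29.055° − (141.12°) = -112.1°.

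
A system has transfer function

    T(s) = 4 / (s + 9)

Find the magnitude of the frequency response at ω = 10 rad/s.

Substitute s = j10: numerator = 4, denominator = 9 + j10.
|T(j10)| = |4| / |9 + j10| = 4 / 13.454 ≈ 0.2973.

|T(j10)| ≈ 0.2973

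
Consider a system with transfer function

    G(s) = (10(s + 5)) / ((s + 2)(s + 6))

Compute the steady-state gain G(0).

At s = 0 each factor (s + a) contributes a and each (s^2 + bs + c) contributes c.
G(0) = 10·(5) / ((2) · (6)) = 50/12 = 25/6.

G(0) = 25/6 ≈ 4.167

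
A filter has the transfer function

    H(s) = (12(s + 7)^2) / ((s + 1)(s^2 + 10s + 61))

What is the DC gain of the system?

H(0) = 588/61 ≈ 9.639

At s = 0 each factor (s + a) contributes a and each (s^2 + bs + c) contributes c.
H(0) = 12·(7) · (7) / ((1) · (61)) = 588/61 = 588/61.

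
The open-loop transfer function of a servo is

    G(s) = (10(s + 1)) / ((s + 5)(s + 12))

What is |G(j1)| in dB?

Substitute s = j1: numerator = 10 + j10, denominator = 59 + j17.
|G(j1)| = |10 + j10| / |59 + j17| = 14.142 / 61.400 ≈ 0.2303.
In decibels: 20·log₁₀(0.2303) ≈ -12.8 dB.

|G(j1)|_dB ≈ -12.8 dB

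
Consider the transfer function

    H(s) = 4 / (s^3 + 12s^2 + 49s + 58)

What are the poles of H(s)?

The poles are the roots of the denominator s^3 + 12s^2 + 49s + 58 = 0.
Trying s = -2: the polynomial evaluates to 0, so (s + 2) is a factor.
Dividing out leaves s^2 + 10s + 29 = 0.
The quadratic formula then gives s = -5 ± 2j.

s = -5 + 2j, -5 - 2j, -2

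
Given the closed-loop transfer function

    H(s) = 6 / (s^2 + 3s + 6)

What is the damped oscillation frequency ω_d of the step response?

ω_d ≈ 1.936 rad/s

Comparing s^2 + 3s + 6 to s^2 + 2ζωₙs + ωₙ²: ωₙ = √6 ≈ 2.449 rad/s and ζ = 3/(2·√6) ≈ 0.6124.
ζωₙ = 3/2 = 1.5, so ω_d = ωₙ√(1−ζ²) = √(ωₙ² − (ζωₙ)²) = √(6 − 1.5²) = √3.75 ≈ 1.936 rad/s.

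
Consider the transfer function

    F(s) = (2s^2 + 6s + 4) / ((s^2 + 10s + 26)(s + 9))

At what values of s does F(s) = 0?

s = -1, -2

Set the numerator to zero: 2s^2 + 6s + 4 = 0, i.e. 2·(s^2 + 3s + 2) = 0.
Factoring: (s + 1)(s + 2) = 0.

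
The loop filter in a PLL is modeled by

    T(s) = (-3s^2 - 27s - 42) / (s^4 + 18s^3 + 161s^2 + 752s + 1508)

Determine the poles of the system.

The poles are the roots of the denominator s^4 + 18s^3 + 161s^2 + 752s + 1508 = 0.
No real roots exist; factor into two real quadratics: (s^2 + 8s + 52)(s^2 + 10s + 29) = 0.
Each quadratic gives a conjugate pair via the quadratic formula.

s = -4 ± 6j, -5 ± 2j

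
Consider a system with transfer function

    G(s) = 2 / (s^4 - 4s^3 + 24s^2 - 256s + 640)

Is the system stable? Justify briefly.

The denominator s^4 - 4s^3 + 24s^2 - 256s + 640 factors as (s - 4)^2(s^2 + 4s + 40), giving poles at s = 4, 4, -2 ± 6j.
Since the pole(s) at s = 4, 4 lie in the right half-plane, the system is unstable.

unstable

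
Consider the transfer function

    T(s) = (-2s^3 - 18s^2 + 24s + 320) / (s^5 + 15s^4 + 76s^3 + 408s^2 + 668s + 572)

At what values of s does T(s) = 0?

s = -8, -5, 4

Set the numerator to zero: -2s^3 - 18s^2 + 24s + 320 = 0, i.e. -2·(s^3 + 9s^2 - 12s - 160) = 0.
Factoring: (s + 8)(s + 5)(s - 4) = 0.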